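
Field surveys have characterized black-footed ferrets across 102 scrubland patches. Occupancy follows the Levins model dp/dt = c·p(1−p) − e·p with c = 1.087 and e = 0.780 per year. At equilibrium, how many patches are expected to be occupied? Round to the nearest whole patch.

p* = 1 − e/c = 1 − 0.780/1.087 = 0.2824.
Expected occupied patches = N × p* = 102 × 0.2824 = 28.81 ≈ 29.

29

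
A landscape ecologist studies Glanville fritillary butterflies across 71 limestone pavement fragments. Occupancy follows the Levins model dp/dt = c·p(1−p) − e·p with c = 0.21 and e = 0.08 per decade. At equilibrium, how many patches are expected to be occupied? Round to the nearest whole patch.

p* = 1 − e/c = 1 − 0.08/0.21 = 0.6190.
Expected occupied patches = N × p* = 71 × 0.6190 = 43.95 ≈ 44.

44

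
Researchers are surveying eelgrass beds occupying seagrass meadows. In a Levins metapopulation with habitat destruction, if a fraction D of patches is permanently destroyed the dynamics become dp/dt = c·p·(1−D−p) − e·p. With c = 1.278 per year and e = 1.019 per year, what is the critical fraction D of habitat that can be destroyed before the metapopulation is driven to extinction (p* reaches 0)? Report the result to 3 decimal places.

The nontrivial equilibrium is p* = (1−D) − e/c; extinction occurs when this hits zero.
So D_crit = 1 − e/c = 1 − 1.019/1.278 = 1 − 0.7973 = 0.2027.
This equals the undisturbed p*, a classic result of Lande's extension.

0.203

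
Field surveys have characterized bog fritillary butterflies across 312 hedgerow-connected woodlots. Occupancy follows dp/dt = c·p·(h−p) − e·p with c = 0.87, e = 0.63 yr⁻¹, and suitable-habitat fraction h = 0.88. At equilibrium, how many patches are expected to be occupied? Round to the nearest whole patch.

p* = h − e/c = 0.88 − 0.7241 = 0.1559.
Expected occupied patches = N × p* = 312 × 0.1559 = 48.63 ≈ 49.

49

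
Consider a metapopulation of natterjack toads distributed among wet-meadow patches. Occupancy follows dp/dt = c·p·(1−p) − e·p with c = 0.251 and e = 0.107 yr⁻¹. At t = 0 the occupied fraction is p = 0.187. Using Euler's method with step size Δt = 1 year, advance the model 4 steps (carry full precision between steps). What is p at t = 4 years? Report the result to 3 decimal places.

Update rule: p ← p + [c·p·(1−p) − e·p]·Δt with Δt = 1.
p: 0.18700 → 0.20515  (Δp = +0.01815)
p: 0.20515 → 0.22413  (Δp = +0.01898)
p: 0.22413 → 0.24379  (Δp = +0.01967)
p: 0.24379 → 0.26398  (Δp = +0.02019)

0.264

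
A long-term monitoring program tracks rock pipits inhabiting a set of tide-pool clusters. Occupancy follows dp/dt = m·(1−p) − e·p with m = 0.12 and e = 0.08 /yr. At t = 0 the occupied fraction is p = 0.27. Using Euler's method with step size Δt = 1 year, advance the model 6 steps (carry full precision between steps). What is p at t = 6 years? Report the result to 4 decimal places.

0.5135

Update rule: p ← p + [m·(1−p) − e·p]·Δt with Δt = 1.
  1  |  dp/dt·Δt = +0.066000  |  p_1 = 0.336000
  2  |  dp/dt·Δt = +0.052800  |  p_2 = 0.388800
  3  |  dp/dt·Δt = +0.042240  |  p_3 = 0.431040
  4  |  dp/dt·Δt = +0.033792  |  p_4 = 0.464832
  5  |  dp/dt·Δt = +0.027034  |  p_5 = 0.491866
  6  |  dp/dt·Δt = +0.021627  |  p_6 = 0.513492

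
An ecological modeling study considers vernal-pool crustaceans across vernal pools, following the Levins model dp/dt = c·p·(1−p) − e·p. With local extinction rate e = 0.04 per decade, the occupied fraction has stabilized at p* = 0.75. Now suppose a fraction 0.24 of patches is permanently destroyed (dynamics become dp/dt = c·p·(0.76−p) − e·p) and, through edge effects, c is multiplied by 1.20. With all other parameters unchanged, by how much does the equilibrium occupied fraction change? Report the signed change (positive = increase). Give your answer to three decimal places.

-0.198

Balance c(1−p*) = e gives c = e/(1 − 0.75000) = 0.04/0.25000 = 0.16000.
New p* = 0.76 − e/c = 0.76 − 0.04000/0.19200 = 0.55167.
Δp* = 0.55167 − 0.75000 = -0.19833.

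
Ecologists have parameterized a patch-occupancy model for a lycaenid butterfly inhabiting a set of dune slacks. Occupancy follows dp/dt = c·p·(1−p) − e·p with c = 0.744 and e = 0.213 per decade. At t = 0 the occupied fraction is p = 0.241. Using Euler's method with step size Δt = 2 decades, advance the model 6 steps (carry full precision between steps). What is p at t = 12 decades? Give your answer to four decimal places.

0.7137

Update rule: p ← p + [c·p·(1−p) − e·p]·Δt with Δt = 2.
step 1: Δp = +0.16952, p = 0.41052
step 2: Δp = +0.18520, p = 0.59572
step 3: Δp = +0.10459, p = 0.70031
step 4: Δp = +0.01396, p = 0.71427
step 5: Δp = -0.00060, p = 0.71367
step 6: Δp = +0.00004, p = 0.71371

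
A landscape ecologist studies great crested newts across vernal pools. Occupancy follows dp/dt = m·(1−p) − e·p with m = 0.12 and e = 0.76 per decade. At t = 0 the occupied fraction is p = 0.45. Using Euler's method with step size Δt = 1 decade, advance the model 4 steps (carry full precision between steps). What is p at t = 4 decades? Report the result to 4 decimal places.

Update rule: p ← p + [m·(1−p) − e·p]·Δt with Δt = 1.
t = 1: p = 0.45000 + (-0.27600) = 0.17400
t = 2: p = 0.17400 + (-0.03312) = 0.14088
t = 3: p = 0.14088 + (-0.00397) = 0.13691
t = 4: p = 0.13691 + (-0.00048) = 0.13643

0.1364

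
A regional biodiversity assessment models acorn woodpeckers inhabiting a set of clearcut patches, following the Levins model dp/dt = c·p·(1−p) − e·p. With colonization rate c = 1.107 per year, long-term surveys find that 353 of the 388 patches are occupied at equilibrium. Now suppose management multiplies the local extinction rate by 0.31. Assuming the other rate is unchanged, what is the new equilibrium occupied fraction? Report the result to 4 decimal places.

Observed p* = 353/388 = 0.90979.
Balance c(1−p*) = e gives e = 1.107×(1 − 0.90979) = 0.09986.
New p* = 1 − e/c = 1 − 0.03096/1.10700 = 0.97203.

0.9720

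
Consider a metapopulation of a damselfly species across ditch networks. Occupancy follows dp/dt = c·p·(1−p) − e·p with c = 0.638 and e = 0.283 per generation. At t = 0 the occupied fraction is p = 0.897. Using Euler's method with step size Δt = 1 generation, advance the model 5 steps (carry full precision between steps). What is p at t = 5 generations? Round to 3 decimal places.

0.575

Update rule: p ← p + [c·p·(1−p) − e·p]·Δt with Δt = 1.
  1  |  dp/dt·Δt = -0.194906  |  p_1 = 0.702094
  2  |  dp/dt·Δt = -0.065250  |  p_2 = 0.636844
  3  |  dp/dt·Δt = -0.032674  |  p_3 = 0.604170
  4  |  dp/dt·Δt = -0.018403  |  p_4 = 0.585767
  5  |  dp/dt·Δt = -0.010965  |  p_5 = 0.574802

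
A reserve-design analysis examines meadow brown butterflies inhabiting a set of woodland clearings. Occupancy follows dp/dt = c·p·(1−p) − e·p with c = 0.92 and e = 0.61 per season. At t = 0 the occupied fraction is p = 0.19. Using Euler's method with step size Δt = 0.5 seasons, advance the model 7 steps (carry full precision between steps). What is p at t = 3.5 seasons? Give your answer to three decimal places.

0.269

Update rule: p ← p + [c·p·(1−p) − e·p]·Δt with Δt = 0.5.
step 1: Δp = +0.01284, p = 0.20284
step 2: Δp = +0.01251, p = 0.21536
step 3: Δp = +0.01205, p = 0.22740
step 4: Δp = +0.01146, p = 0.23886
step 5: Δp = +0.01078, p = 0.24964
step 6: Δp = +0.01003, p = 0.25967
step 7: Δp = +0.00923, p = 0.26890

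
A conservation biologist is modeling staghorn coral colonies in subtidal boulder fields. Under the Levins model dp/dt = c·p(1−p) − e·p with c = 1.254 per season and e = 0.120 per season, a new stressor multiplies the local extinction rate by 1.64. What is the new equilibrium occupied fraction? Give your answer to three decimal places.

0.843

Before: p* = 1 − 0.120/1.254 = 0.9043.
After the change, c = 1.254, e = 0.1968, so p* = 1 − 0.1968/1.254 = 0.8431.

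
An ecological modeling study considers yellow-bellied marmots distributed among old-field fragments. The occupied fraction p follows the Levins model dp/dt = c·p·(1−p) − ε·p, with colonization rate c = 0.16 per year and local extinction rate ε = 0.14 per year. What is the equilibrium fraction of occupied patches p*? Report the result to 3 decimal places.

0.125

At equilibrium, colonization balances extinction: c·p*·(1−p*) = ε·p*.
So p* = 1 − ε/c = 1 − 0.14/0.16 = 1 − 0.8750 = 0.1250.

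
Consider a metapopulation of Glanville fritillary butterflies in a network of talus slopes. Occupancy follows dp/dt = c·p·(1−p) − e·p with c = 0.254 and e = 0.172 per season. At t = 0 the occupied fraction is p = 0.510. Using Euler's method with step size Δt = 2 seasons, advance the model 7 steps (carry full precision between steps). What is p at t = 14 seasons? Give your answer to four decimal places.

0.3577

Update rule: p ← p + [c·p·(1−p) − e·p]·Δt with Δt = 2.
p: 0.51000 → 0.46151  (Δp = -0.04849)
p: 0.46151 → 0.42900  (Δp = -0.03251)
p: 0.42900 → 0.40586  (Δp = -0.02314)
p: 0.40586 → 0.38874  (Δp = -0.01712)
p: 0.38874 → 0.37573  (Δp = -0.01302)
p: 0.37573 → 0.36563  (Δp = -0.01010)
p: 0.36563 → 0.35768  (Δp = -0.00795)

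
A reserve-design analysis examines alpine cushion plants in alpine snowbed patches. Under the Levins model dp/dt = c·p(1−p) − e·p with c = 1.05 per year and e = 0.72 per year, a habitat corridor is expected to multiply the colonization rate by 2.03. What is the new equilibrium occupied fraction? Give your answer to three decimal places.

Before: p* = 1 − 0.72/1.05 = 0.3143.
After the change, c = 2.1315, e = 0.72, so p* = 1 − 0.72/2.1315 = 0.6622.

0.662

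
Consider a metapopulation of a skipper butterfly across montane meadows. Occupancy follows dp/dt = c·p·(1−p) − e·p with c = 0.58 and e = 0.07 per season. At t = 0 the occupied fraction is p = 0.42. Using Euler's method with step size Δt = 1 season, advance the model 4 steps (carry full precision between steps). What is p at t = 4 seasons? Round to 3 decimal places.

Update rule: p ← p + [c·p·(1−p) − e·p]·Δt with Δt = 1.
  1  |  dp/dt·Δt = +0.111888  |  p_1 = 0.531888
  2  |  dp/dt·Δt = +0.107178  |  p_2 = 0.639066
  3  |  dp/dt·Δt = +0.089049  |  p_3 = 0.728115
  4  |  dp/dt·Δt = +0.063851  |  p_4 = 0.791966

0.792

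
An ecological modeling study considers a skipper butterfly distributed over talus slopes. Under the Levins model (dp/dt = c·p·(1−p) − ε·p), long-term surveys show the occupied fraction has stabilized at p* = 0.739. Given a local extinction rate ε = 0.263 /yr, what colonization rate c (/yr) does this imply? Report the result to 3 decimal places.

At equilibrium c(1−p*) = ε, so c = ε/(1−p*).
c = 0.263/(1 − 0.739) = 0.263/0.2610 = 1.0077.

1.008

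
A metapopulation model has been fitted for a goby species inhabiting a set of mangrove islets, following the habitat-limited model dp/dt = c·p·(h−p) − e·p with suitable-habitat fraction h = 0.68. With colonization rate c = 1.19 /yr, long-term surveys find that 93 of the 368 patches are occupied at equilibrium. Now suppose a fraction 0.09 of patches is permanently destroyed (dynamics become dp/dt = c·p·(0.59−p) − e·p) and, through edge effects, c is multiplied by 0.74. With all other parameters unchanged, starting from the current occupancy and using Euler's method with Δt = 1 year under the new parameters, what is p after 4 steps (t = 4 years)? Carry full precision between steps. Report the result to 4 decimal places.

0.1273

Observed p* = 93/368 = 0.25272.
Balance c(h−p*) = e gives e = 1.19×(0.68 − 0.25272) = 0.50847.
Starting from p₀ = 0.25272; update p ← p + (dp/dt)·Δt with the new parameters.
  1  |  dp/dt·Δt = -0.053438  |  p_1 = 0.199279
  2  |  dp/dt·Δt = -0.032761  |  p_2 = 0.166518
  3  |  dp/dt·Δt = -0.022571  |  p_3 = 0.143947
  4  |  dp/dt·Δt = -0.016651  |  p_4 = 0.127296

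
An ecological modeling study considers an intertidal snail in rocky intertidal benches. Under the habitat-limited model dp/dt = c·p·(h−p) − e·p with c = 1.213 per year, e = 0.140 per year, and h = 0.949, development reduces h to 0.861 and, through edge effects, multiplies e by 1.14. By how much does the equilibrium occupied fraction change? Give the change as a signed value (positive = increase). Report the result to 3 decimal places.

Before: p* = h − e/c = 0.949 − 0.140/1.213 = 0.949 − 0.1154 = 0.8336.
After: c = 1.213, e = 0.1596, h = 0.861; p* = 0.861 − 0.1596/1.213 = 0.7294.
Δp* = 0.7294 − 0.8336 = -0.1042.

-0.104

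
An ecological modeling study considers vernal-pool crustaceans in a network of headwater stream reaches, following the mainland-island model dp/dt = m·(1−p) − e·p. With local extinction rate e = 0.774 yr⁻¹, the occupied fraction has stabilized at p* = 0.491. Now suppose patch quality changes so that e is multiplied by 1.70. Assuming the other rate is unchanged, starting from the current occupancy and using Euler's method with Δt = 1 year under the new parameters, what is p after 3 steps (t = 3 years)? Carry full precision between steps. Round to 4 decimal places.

Balance m(1−p*) = e·p* gives m = e·p*/(1−p*) = 0.774×0.49100/0.50900 = 0.74663.
Starting from p₀ = 0.49100; update p ← p + (dp/dt)·Δt with the new parameters.
t = 1: p = 0.49100 + (-0.26602) = 0.22498
t = 2: p = 0.22498 + (+0.28263) = 0.50761
t = 3: p = 0.50761 + (-0.30028) = 0.20733

0.2073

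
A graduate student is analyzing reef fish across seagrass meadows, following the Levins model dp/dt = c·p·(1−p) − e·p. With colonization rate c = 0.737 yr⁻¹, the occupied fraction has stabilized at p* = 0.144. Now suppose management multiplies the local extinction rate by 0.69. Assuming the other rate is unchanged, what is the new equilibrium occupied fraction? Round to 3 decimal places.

0.409

Balance c(1−p*) = e gives e = 0.737×(1 − 0.14400) = 0.63087.
New p* = 1 − e/c = 1 − 0.43530/0.73700 = 0.40936.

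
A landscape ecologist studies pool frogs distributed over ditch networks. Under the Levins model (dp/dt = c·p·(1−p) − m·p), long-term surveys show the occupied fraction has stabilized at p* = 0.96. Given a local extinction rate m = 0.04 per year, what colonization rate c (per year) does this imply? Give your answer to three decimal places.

At equilibrium c(1−p*) = m, so c = m/(1−p*).
c = 0.04/(1 − 0.96) = 0.04/0.0400 = 1.0000.

1.000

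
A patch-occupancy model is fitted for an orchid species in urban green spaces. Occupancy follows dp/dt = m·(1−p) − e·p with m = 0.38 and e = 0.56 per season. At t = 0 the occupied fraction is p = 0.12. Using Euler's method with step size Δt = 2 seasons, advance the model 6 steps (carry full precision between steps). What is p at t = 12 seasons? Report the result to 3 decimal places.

0.272

Update rule: p ← p + [m·(1−p) − e·p]·Δt with Δt = 2.
  1  |  dp/dt·Δt = +0.534400  |  p_1 = 0.654400
  2  |  dp/dt·Δt = -0.470272  |  p_2 = 0.184128
  3  |  dp/dt·Δt = +0.413839  |  p_3 = 0.597967
  4  |  dp/dt·Δt = -0.364179  |  p_4 = 0.233789
  5  |  dp/dt·Δt = +0.320477  |  p_5 = 0.554266
  6  |  dp/dt·Δt = -0.282020  |  p_6 = 0.272246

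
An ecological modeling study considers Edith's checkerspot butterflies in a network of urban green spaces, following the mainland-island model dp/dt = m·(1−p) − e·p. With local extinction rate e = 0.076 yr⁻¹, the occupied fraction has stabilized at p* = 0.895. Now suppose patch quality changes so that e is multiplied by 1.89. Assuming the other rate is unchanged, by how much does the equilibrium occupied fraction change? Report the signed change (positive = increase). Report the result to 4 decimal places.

-0.0765

Balance m(1−p*) = e·p* gives m = e·p*/(1−p*) = 0.076×0.89500/0.10500 = 0.64781.
New p* = m/(m+e) = 0.64781/(0.64781+0.14364) = 0.81851.
Δp* = 0.81851 − 0.89500 = -0.07649.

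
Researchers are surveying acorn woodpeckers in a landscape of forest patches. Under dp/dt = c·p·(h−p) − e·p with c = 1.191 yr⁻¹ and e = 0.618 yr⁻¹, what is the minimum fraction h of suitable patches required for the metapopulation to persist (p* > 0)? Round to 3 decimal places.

p* = h − e/c is positive only when h > e/c.
h_min = e/c = 0.618/1.191 = 0.5189.

0.519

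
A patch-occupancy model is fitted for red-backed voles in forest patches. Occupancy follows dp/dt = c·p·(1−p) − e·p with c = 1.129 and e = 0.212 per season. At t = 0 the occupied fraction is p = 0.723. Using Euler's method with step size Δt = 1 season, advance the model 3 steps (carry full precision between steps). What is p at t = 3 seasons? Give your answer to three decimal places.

Update rule: p ← p + [c·p·(1−p) − e·p]·Δt with Δt = 1.
p: 0.72300 → 0.79583  (Δp = +0.07283)
p: 0.79583 → 0.81056  (Δp = +0.01473)
p: 0.81056 → 0.81208  (Δp = +0.00152)

0.812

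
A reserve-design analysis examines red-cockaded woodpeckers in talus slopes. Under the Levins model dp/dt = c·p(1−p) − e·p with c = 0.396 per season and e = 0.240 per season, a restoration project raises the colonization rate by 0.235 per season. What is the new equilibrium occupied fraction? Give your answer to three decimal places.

0.620

Before: p* = 1 − 0.240/0.396 = 0.3939.
After the change, c = 0.631, e = 0.24, so p* = 1 − 0.24/0.631 = 0.6197.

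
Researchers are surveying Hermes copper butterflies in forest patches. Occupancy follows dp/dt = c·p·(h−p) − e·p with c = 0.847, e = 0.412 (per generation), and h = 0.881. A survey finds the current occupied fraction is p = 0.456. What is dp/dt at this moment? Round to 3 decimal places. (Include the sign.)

-0.024

Colonization term: c·p·(h−p) = 0.847×0.456×0.4250 = 0.16415.
Extinction term: e·p = 0.18787.
dp/dt = 0.16415 − 0.18787 = -0.02372.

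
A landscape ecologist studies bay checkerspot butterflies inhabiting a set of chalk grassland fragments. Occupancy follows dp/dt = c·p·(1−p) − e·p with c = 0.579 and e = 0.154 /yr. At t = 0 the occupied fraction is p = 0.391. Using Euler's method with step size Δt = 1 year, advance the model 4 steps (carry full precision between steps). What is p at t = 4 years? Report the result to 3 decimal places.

0.647

Update rule: p ← p + [c·p·(1−p) − e·p]·Δt with Δt = 1.
  1  |  dp/dt·Δt = +0.077657  |  p_1 = 0.468657
  2  |  dp/dt·Δt = +0.072008  |  p_2 = 0.540665
  3  |  dp/dt·Δt = +0.060530  |  p_3 = 0.601195
  4  |  dp/dt·Δt = +0.046237  |  p_4 = 0.647432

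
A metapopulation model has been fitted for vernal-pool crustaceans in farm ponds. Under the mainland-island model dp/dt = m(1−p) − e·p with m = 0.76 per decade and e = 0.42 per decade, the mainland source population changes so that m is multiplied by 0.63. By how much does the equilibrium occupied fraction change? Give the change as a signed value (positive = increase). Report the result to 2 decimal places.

Before: p* = 0.76/(0.76+0.42) = 0.6441.
After: m = 0.4788, e = 0.42; p* = 0.4788/0.8988 = 0.5327.
Δp* = 0.5327 − 0.6441 = -0.1114.

-0.11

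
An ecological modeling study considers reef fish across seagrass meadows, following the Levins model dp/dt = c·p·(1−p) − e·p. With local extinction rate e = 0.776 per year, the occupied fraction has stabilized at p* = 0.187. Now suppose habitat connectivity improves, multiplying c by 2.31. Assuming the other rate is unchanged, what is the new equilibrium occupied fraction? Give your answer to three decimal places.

Balance c(1−p*) = e gives c = e/(1 − 0.18700) = 0.776/0.81300 = 0.95449.
New p* = 1 − e/c = 1 − 0.77600/2.20487 = 0.64805.

0.648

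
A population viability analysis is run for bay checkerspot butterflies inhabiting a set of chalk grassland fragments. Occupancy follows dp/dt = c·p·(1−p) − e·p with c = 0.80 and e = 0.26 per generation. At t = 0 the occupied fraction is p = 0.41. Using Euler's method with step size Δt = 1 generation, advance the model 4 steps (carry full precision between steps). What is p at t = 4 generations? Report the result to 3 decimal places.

0.645

Update rule: p ← p + [c·p·(1−p) − e·p]·Δt with Δt = 1.
p: 0.41000 → 0.49692  (Δp = +0.08692)
p: 0.49692 → 0.56771  (Δp = +0.07079)
p: 0.56771 → 0.61644  (Δp = +0.04873)
p: 0.61644 → 0.64532  (Δp = +0.02888)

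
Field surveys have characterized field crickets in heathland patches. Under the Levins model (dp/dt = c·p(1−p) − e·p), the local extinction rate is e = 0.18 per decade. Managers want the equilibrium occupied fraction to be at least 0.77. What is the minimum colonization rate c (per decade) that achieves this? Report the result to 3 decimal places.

0.783

p* = 1 − e/c ≥ 0.77 requires e/c ≤ 0.2300, i.e. c ≥ e/0.2300.
c_min = 0.18/0.2300 = 0.7826.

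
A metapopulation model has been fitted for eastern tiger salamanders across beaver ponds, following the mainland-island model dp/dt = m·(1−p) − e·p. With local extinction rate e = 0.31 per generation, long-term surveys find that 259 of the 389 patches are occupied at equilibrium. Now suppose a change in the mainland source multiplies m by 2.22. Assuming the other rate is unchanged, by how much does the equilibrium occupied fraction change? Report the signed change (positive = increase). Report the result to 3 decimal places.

Observed p* = 259/389 = 0.66581.
Balance m(1−p*) = e·p* gives m = e·p*/(1−p*) = 0.31×0.66581/0.33419 = 0.61762.
New p* = m/(m+e) = 1.37112/(1.37112+0.31000) = 0.81560.
Δp* = 0.81560 − 0.66581 = +0.14979.

0.150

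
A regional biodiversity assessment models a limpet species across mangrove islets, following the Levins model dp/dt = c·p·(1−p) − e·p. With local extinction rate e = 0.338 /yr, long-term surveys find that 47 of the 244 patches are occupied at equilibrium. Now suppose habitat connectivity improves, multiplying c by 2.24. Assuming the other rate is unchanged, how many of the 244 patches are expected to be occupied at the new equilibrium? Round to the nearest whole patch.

156

Observed p* = 47/244 = 0.19262.
Balance c(1−p*) = e gives c = e/(1 − 0.19262) = 0.338/0.80738 = 0.41864.
New p* = 1 − e/c = 1 − 0.33800/0.93775 = 0.63956.
Expected occupied = 244 × 0.63956 = 156.05 ≈ 156.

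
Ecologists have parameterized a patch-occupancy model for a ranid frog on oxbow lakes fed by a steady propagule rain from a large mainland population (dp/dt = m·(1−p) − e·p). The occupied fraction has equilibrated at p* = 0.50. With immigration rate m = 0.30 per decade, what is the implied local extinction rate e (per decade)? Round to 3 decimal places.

0.300

At equilibrium m(1−p*) = e·p*, so e = m(1−p*)/p*.
e = 0.30 × 0.5000 / 0.50 = 0.3000.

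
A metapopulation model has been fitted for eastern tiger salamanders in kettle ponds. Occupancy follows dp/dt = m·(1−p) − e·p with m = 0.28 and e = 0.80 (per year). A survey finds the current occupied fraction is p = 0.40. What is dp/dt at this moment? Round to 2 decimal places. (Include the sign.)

Colonization term: m·(1−p) = 0.28×0.6000 = 0.16800.
Extinction term: e·p = 0.32000.
dp/dt = 0.16800 − 0.32000 = -0.15200.

-0.15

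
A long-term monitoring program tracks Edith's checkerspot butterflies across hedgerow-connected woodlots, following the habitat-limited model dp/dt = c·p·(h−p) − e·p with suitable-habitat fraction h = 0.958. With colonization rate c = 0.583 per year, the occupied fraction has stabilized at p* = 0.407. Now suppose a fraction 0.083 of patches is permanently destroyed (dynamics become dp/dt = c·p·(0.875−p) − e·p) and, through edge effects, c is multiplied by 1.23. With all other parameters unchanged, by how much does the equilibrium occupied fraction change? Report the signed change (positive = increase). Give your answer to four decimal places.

Balance c(h−p*) = e gives e = 0.583×(0.958 − 0.40700) = 0.32123.
New p* = 0.875 − e/c = 0.875 − 0.32123/0.71709 = 0.42704.
Δp* = 0.42704 − 0.40700 = +0.02004.

0.0200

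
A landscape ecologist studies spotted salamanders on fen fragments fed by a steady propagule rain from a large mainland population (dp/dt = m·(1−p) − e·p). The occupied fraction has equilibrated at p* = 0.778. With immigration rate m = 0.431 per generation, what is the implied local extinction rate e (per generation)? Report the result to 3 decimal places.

0.123

At equilibrium m(1−p*) = e·p*, so e = m(1−p*)/p*.
e = 0.431 × 0.2220 / 0.778 = 0.1230.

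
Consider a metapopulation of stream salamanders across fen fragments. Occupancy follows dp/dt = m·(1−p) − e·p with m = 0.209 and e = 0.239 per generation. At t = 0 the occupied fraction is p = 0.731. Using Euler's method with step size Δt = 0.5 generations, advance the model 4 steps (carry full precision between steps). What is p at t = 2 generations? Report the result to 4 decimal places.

Update rule: p ← p + [m·(1−p) − e·p]·Δt with Δt = 0.5.
step 1: Δp = -0.05924, p = 0.67176
step 2: Δp = -0.04597, p = 0.62578
step 3: Δp = -0.03568, p = 0.59011
step 4: Δp = -0.02768, p = 0.56242

0.5624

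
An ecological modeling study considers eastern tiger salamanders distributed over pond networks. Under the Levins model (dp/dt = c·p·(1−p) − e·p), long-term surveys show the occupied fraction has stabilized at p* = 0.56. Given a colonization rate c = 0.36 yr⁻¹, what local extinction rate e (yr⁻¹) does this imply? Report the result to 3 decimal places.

0.158

At equilibrium c(1−p*) = e.
e = 0.36 × (1 − 0.56) = 0.36 × 0.4400 = 0.1584.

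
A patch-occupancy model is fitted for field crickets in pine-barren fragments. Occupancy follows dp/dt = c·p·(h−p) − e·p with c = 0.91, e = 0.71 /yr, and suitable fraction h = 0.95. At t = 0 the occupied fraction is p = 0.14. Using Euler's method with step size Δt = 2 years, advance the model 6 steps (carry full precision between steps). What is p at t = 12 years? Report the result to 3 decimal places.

Update rule: p ← p + [c·p·(h−p) − e·p]·Δt with Δt = 2.
  1  |  dp/dt·Δt = +0.007588  |  p_1 = 0.147588
  2  |  dp/dt·Δt = +0.005961  |  p_2 = 0.153549
  3  |  dp/dt·Δt = +0.004536  |  p_3 = 0.158085
  4  |  dp/dt·Δt = +0.003365  |  p_4 = 0.161450
  5  |  dp/dt·Δt = +0.002448  |  p_5 = 0.163898
  6  |  dp/dt·Δt = +0.001755  |  p_6 = 0.165652

0.166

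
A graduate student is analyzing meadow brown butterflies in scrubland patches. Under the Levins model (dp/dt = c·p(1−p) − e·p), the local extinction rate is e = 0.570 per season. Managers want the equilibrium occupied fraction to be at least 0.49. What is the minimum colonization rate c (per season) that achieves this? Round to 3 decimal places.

1.118

p* = 1 − e/c ≥ 0.49 requires e/c ≤ 0.5100, i.e. c ≥ e/0.5100.
c_min = 0.570/0.5100 = 1.1176.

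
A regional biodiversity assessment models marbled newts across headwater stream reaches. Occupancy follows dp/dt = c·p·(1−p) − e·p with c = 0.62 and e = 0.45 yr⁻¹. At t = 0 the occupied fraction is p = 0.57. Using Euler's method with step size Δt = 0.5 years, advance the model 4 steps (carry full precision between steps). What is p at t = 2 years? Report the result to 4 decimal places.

0.4241

Update rule: p ← p + [c·p·(1−p) − e·p]·Δt with Δt = 0.5.
t = 0.5: p = 0.57000 + (-0.05227) = 0.51773
t = 1: p = 0.51773 + (-0.03909) = 0.47864
t = 1.5: p = 0.47864 + (-0.03034) = 0.44831
t = 2: p = 0.44831 + (-0.02420) = 0.42411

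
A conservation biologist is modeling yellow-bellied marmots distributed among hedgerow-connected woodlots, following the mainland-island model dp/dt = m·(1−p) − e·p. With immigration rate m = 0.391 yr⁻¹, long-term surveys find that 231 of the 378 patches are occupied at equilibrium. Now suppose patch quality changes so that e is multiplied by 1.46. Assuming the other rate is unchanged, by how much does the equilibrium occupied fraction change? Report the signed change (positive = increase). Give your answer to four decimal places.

-0.0927

Observed p* = 231/378 = 0.61111.
Balance m(1−p*) = e·p* gives e = m(1−p*)/p* = 0.391×0.38889/0.61111 = 0.24882.
New p* = m/(m+e) = 0.39100/(0.39100+0.36328) = 0.51838.
Δp* = 0.51838 − 0.61111 = -0.09273.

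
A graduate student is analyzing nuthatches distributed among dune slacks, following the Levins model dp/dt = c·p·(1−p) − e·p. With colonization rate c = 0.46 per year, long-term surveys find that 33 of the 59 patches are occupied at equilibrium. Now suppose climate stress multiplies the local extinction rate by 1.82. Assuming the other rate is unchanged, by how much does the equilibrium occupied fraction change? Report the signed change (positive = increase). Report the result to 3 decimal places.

-0.361

Observed p* = 33/59 = 0.55932.
Balance c(1−p*) = e gives e = 0.46×(1 − 0.55932) = 0.20271.
New p* = 1 − e/c = 1 − 0.36893/0.46000 = 0.19798.
Δp* = 0.19798 − 0.55932 = -0.36134.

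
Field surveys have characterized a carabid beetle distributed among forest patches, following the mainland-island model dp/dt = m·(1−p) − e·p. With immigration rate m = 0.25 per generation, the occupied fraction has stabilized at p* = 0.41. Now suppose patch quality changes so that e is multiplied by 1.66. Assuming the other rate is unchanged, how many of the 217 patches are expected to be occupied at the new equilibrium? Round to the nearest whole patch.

Balance m(1−p*) = e·p* gives e = m(1−p*)/p* = 0.25×0.59000/0.41000 = 0.35976.
New p* = m/(m+e) = 0.25000/(0.25000+0.59720) = 0.29509.
Expected occupied = 217 × 0.29509 = 64.03 ≈ 64.

64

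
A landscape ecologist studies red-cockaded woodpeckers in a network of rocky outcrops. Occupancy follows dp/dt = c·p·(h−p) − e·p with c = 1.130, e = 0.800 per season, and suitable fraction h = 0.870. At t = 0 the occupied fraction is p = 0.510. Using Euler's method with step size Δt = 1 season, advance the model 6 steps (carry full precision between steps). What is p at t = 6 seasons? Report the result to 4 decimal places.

Update rule: p ← p + [c·p·(h−p) − e·p]·Δt with Δt = 1.
p: 0.51000 → 0.30947  (Δp = -0.20053)
p: 0.30947 → 0.25791  (Δp = -0.05156)
p: 0.25791 → 0.22997  (Δp = -0.02794)
p: 0.22997 → 0.21232  (Δp = -0.01765)
p: 0.21232 → 0.20025  (Δp = -0.01206)
p: 0.20025 → 0.19160  (Δp = -0.00865)

0.1916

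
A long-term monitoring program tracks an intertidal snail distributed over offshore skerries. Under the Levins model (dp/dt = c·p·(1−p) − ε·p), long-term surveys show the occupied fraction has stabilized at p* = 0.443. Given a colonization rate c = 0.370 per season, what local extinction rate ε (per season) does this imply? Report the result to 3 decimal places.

At equilibrium c(1−p*) = ε.
ε = 0.370 × (1 − 0.443) = 0.370 × 0.5570 = 0.2061.

0.206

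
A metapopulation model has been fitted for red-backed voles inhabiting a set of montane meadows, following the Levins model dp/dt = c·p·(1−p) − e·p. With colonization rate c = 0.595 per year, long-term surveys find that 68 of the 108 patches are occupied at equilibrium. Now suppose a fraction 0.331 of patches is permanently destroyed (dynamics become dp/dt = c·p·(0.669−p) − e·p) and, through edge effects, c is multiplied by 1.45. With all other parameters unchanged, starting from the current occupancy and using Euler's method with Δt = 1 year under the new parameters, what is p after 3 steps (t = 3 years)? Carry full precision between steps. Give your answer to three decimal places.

Observed p* = 68/108 = 0.62963.
Balance c(1−p*) = e gives e = 0.595×(1 − 0.62963) = 0.22037.
Starting from p₀ = 0.62963; update p ← p + (dp/dt)·Δt with the new parameters.
step 1: Δp = -0.11737, p = 0.51226
step 2: Δp = -0.04362, p = 0.46865
step 3: Δp = -0.02227, p = 0.44638

0.446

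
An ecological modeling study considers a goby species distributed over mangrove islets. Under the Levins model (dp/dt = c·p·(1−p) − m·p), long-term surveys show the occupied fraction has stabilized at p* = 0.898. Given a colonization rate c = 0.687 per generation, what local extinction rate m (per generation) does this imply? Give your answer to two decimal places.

At equilibrium c(1−p*) = m.
m = 0.687 × (1 − 0.898) = 0.687 × 0.1020 = 0.0701.

0.07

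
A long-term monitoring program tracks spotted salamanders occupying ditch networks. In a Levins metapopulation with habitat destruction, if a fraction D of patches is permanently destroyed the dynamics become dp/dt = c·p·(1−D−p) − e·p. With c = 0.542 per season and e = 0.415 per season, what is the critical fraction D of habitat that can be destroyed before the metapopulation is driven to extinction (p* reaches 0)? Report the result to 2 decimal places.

0.23

The nontrivial equilibrium is p* = (1−D) − e/c; extinction occurs when this hits zero.
So D_crit = 1 − e/c = 1 − 0.415/0.542 = 1 − 0.7657 = 0.2343.
This equals the undisturbed p*, a classic result of Lande's extension.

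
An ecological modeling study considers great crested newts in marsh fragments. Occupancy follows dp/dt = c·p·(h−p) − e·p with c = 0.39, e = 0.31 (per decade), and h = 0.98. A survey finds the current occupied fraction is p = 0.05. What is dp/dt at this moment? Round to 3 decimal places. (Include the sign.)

0.003

Colonization term: c·p·(h−p) = 0.39×0.05×0.9300 = 0.01814.
Extinction term: e·p = 0.01550.
dp/dt = 0.01814 − 0.01550 = 0.00264.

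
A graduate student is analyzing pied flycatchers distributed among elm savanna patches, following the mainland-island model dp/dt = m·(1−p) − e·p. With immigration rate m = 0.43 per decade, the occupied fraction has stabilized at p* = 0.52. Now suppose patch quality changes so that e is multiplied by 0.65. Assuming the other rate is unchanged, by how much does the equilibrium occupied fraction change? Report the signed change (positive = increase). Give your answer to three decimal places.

Balance m(1−p*) = e·p* gives e = m(1−p*)/p* = 0.43×0.48000/0.52000 = 0.39692.
New p* = m/(m+e) = 0.43000/(0.43000+0.25800) = 0.62500.
Δp* = 0.62500 − 0.52000 = +0.10500.

0.105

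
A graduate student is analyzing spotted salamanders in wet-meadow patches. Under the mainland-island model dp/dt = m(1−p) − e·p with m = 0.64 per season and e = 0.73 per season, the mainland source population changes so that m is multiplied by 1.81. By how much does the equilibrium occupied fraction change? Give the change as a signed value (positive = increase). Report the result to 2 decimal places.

Before: p* = 0.64/(0.64+0.73) = 0.4672.
After: m = 1.1584, e = 0.73; p* = 1.1584/1.8884 = 0.6134.
Δp* = 0.6134 − 0.4672 = +0.1463.

0.15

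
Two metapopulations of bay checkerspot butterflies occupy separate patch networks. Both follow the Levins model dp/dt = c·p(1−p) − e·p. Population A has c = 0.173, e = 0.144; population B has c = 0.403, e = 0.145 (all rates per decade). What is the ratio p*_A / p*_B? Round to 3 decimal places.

0.262

A: p*_A = 1 − 0.144/0.173 = 0.1676.
B: p*_B = 1 − 0.145/0.403 = 0.6402.
p*_A / p*_B = 0.1676/0.6402 = 0.2618.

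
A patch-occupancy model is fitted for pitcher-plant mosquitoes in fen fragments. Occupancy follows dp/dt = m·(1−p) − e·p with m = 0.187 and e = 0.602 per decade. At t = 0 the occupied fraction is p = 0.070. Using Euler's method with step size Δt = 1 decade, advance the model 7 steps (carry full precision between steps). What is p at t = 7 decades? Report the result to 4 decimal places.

0.2370

Update rule: p ← p + [m·(1−p) − e·p]·Δt with Δt = 1.
t = 1: p = 0.07000 + (+0.13177) = 0.20177
t = 2: p = 0.20177 + (+0.02780) = 0.22957
t = 3: p = 0.22957 + (+0.00587) = 0.23544
t = 4: p = 0.23544 + (+0.00124) = 0.23668
t = 5: p = 0.23668 + (+0.00026) = 0.23694
t = 6: p = 0.23694 + (+0.00006) = 0.23699
t = 7: p = 0.23699 + (+0.00001) = 0.23701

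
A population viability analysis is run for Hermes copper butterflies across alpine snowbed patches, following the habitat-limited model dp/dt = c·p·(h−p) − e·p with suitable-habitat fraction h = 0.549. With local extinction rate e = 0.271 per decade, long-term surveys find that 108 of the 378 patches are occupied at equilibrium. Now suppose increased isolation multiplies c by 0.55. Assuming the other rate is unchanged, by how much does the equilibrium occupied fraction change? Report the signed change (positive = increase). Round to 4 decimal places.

-0.2154

Observed p* = 108/378 = 0.28571.
Balance c(h−p*) = e gives c = e/(0.549 − 0.28571) = 0.271/0.26329 = 1.02928.
New p* = 0.549 − e/c = 0.549 − 0.27100/0.56610 = 0.07029.
Δp* = 0.07029 − 0.28571 = -0.21542.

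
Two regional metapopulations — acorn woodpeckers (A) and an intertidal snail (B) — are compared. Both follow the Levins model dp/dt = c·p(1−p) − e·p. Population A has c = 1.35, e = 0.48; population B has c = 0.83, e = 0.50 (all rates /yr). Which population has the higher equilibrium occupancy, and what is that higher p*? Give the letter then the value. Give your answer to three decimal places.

A, 0.644

A: p*_A = 1 − 0.48/1.35 = 0.6444.
B: p*_B = 1 − 0.50/0.83 = 0.3976.
A is higher at 0.6444.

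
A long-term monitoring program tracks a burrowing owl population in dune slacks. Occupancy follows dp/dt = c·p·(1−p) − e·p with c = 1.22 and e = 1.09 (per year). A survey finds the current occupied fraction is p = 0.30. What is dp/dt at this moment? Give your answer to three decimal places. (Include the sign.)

-0.071

Colonization term: c·p·(1−p) = 1.22×0.30×0.7000 = 0.25620.
Extinction term: e·p = 0.32700.
dp/dt = 0.25620 − 0.32700 = -0.07080.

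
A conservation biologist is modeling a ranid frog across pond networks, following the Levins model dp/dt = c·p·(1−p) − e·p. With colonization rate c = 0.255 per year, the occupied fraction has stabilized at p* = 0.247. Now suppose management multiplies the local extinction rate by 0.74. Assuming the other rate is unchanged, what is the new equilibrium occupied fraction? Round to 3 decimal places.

Balance c(1−p*) = e gives e = 0.255×(1 − 0.24700) = 0.19201.
New p* = 1 − e/c = 1 − 0.14209/0.25500 = 0.44278.

0.443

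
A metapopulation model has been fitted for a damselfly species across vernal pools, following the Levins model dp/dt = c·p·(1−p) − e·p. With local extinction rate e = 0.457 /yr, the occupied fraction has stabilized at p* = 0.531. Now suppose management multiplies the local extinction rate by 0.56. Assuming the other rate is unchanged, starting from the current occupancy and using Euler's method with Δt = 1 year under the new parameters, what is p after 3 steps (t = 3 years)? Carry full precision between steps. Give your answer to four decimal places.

0.7254

Balance c(1−p*) = e gives c = e/(1 − 0.53100) = 0.457/0.46900 = 0.97441.
Starting from p₀ = 0.53100; update p ← p + (dp/dt)·Δt with the new parameters.
t = 1: p = 0.53100 + (+0.10677) = 0.63777
t = 2: p = 0.63777 + (+0.06189) = 0.69966
t = 3: p = 0.69966 + (+0.02570) = 0.72536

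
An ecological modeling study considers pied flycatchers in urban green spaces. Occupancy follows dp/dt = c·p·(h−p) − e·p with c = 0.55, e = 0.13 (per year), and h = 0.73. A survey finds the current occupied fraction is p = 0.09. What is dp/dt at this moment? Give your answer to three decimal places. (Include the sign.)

Colonization term: c·p·(h−p) = 0.55×0.09×0.6400 = 0.03168.
Extinction term: e·p = 0.01170.
dp/dt = 0.03168 − 0.01170 = 0.01998.

0.020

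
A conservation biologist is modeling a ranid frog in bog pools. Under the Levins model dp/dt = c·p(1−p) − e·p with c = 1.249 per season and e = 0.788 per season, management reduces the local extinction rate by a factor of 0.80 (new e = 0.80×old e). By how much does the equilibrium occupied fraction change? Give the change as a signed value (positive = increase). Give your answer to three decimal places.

0.126

Before: p* = 1 − 0.788/1.249 = 0.3691.
After the change, c = 1.249, e = 0.6304, so p* = 1 − 0.6304/1.249 = 0.4953.
Δp* = 0.4953 − 0.3691 = +0.1262.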